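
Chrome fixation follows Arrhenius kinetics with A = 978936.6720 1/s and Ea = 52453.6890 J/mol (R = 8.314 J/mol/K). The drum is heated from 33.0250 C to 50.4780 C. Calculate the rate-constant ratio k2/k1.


T1 = 33.0250 + 273.15 = 306.1750 K; T2 = 50.4780 + 273.15 = 323.6280 K
k1 = A * exp(-Ea/(R*T1)) = 978936.6720 * exp(-52453.6890/(8.314*306.1750)) = 0.0011006 1/s
k2 = A * exp(-Ea/(R*T2)) = 978936.6720 * exp(-52453.6890/(8.314*323.6280)) = 0.00334386 1/s
k2/k1 = 0.00334386 / 0.0011006 = 3.0382


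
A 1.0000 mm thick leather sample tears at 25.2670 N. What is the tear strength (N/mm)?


Formula: Tear strength = force / thickness
Substituting: Tear strength = 25.2670 / 1.0000
Result: 25.2670 N/mm


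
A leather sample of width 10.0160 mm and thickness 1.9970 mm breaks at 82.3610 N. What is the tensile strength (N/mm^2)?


Formula: TS = force / (width * thickness)
Substituting: TS = 82.3610 / (10.0160 * 1.9970)
Result: 4.1176 N/mm^2


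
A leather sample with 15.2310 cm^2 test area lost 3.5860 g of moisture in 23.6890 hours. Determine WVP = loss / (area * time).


Formula: WVP = loss / (area * time)
Substituting: WVP = 3.5860 / (15.2310 * 23.6890)
Result: 0.00993883 g/(cm^2*hr)


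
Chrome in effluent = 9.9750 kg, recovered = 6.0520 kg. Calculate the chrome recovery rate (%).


Formula: Recovery = recovered / input * 100
Substituting: Recovery = 6.0520 / 9.9750 * 100
Result: 60.6717 %


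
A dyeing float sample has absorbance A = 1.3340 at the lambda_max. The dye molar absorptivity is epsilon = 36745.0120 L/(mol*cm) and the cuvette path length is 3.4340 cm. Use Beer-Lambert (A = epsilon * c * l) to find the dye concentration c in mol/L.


Formula: c = A / (epsilon * l)
Substituting: c = 1.3340 / (36745.0120 * 3.4340)
Result: 1.0572e-05 mol/L


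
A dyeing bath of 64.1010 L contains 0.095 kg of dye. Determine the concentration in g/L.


Formula: Conc = dye_mass(kg) / volume(L) * 1000
Substituting: Conc = 0.095 / 64.1010 * 1000
Result: 1.4820 g/L


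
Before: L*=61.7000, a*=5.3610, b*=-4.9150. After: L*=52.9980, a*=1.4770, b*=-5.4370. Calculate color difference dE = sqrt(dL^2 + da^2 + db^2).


dL = -8.7020, da = -3.8840, db = -0.5220
dE = sqrt((-8.7020)^2 + (-3.8840)^2 + (-0.5220)^2) = 9.5437


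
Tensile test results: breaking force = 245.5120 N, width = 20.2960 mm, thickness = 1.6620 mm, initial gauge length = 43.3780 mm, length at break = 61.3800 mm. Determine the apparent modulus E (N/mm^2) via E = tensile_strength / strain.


TS = F / (w * t) = 245.5120 / (20.2960 * 1.6620) = 7.2783 N/mm^2
strain = (Lf - L0) / L0 = (61.3800 - 43.3780) / 43.3780 = 0.4150
E = TS / strain = 7.2783 / 0.4150 = 17.5380 N/mm^2


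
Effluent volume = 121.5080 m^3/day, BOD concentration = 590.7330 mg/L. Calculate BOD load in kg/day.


Formula: BOD_load = volume * conc / 1000
Substituting: BOD_load = 121.5080 * 590.7330 / 1000
Result: 71.7788 kg/day


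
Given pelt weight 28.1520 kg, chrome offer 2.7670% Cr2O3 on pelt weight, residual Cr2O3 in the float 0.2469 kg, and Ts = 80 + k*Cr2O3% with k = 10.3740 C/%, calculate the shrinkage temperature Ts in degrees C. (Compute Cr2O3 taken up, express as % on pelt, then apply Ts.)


Offered = pelt * offer_pct / 100 = 28.1520 * 2.7670 / 100 = 0.7790 kg
Uptake = offered - residual = 0.7790 - 0.2469 = 0.5321 kg
Cr2O3% on pelt = uptake / pelt * 100 = 0.5321 / 28.1520 * 100 = 1.8900 %
Ts = 80 + k * Cr2O3% = 80 + 10.3740 * 1.8900 = 99.6066 C


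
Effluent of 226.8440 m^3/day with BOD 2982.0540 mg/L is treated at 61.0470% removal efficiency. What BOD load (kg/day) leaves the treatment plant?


Load_in = volume * conc / 1000 = 226.8440 * 2982.0540 / 1000 = 676.4611 kg/day
Removed = Load_in * eff / 100 = 676.4611 * 61.0470 / 100 = 412.9592 kg/day
Load_out = Load_in - Removed = 676.4611 - 412.9592 = 263.5019 kg/day


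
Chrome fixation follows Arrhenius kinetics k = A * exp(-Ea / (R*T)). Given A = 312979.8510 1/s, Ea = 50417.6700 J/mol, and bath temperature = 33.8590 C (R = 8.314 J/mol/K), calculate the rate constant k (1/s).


T_K = T_C + 273.15 = 33.8590 + 273.15 = 307.0090 K
exponent = -Ea / (R * T_K) = -50417.6700 / (8.314 * 307.0090) = -19.7525
k = A * exp(exponent) = 312979.8510 * exp(-19.7525) = 8.2627e-04 1/s


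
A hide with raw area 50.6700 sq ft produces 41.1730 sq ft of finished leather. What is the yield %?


Formula: Yield = finished / raw * 100
Substituting: Yield = 41.1730 / 50.6700 * 100
Result: 81.2572 %


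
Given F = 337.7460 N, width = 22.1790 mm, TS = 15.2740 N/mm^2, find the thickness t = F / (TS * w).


Formula: t = F / (TS * w)
Substituting: t = 337.7460 / (15.2740 * 22.1790)
Result: 0.9970 mm


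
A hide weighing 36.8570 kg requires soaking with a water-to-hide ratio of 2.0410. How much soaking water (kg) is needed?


Formula: Water = hide_weight * ratio
Substituting: Water = 36.8570 * 2.0410
Result: 75.2251 kg


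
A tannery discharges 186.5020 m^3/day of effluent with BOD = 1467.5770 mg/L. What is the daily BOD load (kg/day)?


Formula: BOD_load = volume * conc / 1000
Substituting: BOD_load = 186.5020 * 1467.5770 / 1000
Result: 273.7060 kg/day


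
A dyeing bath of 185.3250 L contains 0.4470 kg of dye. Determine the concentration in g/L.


Formula: Conc = dye_mass(kg) / volume(L) * 1000
Substituting: Conc = 0.4470 / 185.3250 * 1000
Result: 2.4120 g/L


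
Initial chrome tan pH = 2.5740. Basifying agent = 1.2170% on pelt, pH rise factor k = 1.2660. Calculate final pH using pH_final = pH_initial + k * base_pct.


Formula: pH_final = pH_initial + k * base_pct
Substituting: pH_final = 2.5740 + 1.2660 * 1.2170
Result: 4.1147


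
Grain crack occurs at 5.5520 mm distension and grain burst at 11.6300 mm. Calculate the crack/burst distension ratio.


Formula: Ratio = crack / burst
Substituting: Ratio = 5.5520 / 11.6300
Result: 0.4774


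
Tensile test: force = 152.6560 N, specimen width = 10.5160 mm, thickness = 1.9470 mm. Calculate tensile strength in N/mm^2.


Formula: TS = force / (width * thickness)
Substituting: TS = 152.6560 / (10.5160 * 1.9470)
Result: 7.4559 N/mm^2


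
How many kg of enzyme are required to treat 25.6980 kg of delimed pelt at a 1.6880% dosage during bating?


Formula: Enzyme = substrate * pct / 100
Substituting: Enzyme = 25.6980 * 1.6880 / 100
Result: 0.4338 kg


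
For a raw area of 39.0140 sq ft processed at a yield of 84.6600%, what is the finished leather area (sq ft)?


Formula: finished = raw * yield / 100
Substituting: finished = 39.0140 * 84.6600 / 100
Result: 33.0293 sq ft


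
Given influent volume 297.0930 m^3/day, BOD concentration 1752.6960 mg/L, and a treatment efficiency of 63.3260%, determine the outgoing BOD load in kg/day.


Load_in = volume * conc / 1000 = 297.0930 * 1752.6960 / 1000 = 520.7137 kg/day
Removed = Load_in * eff / 100 = 520.7137 * 63.3260 / 100 = 329.7472 kg/day
Load_out = Load_in - Removed = 520.7137 - 329.7472 = 190.9665 kg/day


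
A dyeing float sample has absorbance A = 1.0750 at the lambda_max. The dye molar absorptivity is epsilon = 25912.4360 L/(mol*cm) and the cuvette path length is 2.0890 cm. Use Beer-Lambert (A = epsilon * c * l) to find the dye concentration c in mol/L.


Formula: c = A / (epsilon * l)
Substituting: c = 1.0750 / (25912.4360 * 2.0890)
Result: 1.9859e-05 mol/L


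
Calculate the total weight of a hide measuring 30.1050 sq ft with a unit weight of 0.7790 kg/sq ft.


Formula: Weight = area * weight_per_sqft
Substituting: Weight = 30.1050 * 0.7790
Result: 23.4518 kg


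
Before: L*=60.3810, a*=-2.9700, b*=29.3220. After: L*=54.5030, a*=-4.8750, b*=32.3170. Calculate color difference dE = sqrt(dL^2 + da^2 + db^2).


dL = -5.8780, da = -1.9050, db = 2.9950
dE = sqrt((-5.8780)^2 + (-1.9050)^2 + 2.9950^2) = 6.8666


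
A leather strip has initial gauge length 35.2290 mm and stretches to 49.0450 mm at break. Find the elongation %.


Formula: Elongation = (Lf - L0) / L0 * 100
Substituting: Elongation = (49.0450 - 35.2290) / 35.2290 * 100
Result: 39.2177 %


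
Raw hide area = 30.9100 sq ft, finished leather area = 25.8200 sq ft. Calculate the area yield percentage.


Formula: Yield = finished / raw * 100
Substituting: Yield = 25.8200 / 30.9100 * 100
Result: 83.5328 %


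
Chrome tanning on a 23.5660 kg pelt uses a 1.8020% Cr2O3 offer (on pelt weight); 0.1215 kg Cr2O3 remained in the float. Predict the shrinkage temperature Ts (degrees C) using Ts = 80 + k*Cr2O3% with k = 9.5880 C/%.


Offered = pelt * offer_pct / 100 = 23.5660 * 1.8020 / 100 = 0.4247 kg
Uptake = offered - residual = 0.4247 - 0.1215 = 0.3032 kg
Cr2O3% on pelt = uptake / pelt * 100 = 0.3032 / 23.5660 * 100 = 1.2864 %
Ts = 80 + k * Cr2O3% = 80 + 9.5880 * 1.2864 = 92.3343 C


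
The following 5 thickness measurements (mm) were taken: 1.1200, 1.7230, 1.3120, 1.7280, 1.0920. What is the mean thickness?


Formula: Average = sum / n
Substituting: Average = 6.9750 / 5
Result: 1.3950 mm


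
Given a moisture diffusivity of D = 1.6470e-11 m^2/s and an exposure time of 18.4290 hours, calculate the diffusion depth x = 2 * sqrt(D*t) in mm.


t = 18.4290 hr * 3600 = 66344.4000 s
D * t = 1.6470e-11 * 66344.4000 = 1.0927e-06
x = 2 * sqrt(D*t) = 2 * sqrt(1.0927e-06) = 0.00209064 m = 2.0906 mm


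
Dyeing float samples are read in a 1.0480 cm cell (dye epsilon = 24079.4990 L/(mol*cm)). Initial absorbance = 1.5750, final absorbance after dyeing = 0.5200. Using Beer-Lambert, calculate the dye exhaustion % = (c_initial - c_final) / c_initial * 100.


c_initial = A_i / (epsilon * l) = 1.5750 / (24079.4990 * 1.0480) = 6.2413e-05 mol/L
c_final = A_f / (epsilon * l) = 0.5200 / (24079.4990 * 1.0480) = 2.0606e-05 mol/L
Exhaustion = (c_initial - c_final) / c_initial * 100 = (6.2413e-05 - 2.0606e-05) / 6.2413e-05 * 100 = 66.9841 %


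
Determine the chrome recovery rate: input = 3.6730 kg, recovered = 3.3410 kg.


Formula: Recovery = recovered / input * 100
Substituting: Recovery = 3.3410 / 3.6730 * 100
Result: 90.9611 %


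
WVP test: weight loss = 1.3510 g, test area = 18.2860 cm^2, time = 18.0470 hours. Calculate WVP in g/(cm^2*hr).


Formula: WVP = loss / (area * time)
Substituting: WVP = 1.3510 / (18.2860 * 18.0470)
Result: 0.00409385 g/(cm^2*hr)


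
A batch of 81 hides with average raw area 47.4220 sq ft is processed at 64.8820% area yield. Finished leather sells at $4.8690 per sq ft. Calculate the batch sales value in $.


Raw_total = N * avg_area = 81 * 47.4220 = 3841.1820 sq ft
Finished = Raw_total * yield / 100 = 3841.1820 * 64.8820 / 100 = 2492.2357 sq ft
Value = Finished * price = 2492.2357 * 4.8690 = 12134.6956 $


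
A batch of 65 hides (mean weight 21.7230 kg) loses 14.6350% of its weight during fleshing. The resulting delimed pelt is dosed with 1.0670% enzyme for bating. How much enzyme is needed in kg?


Total_raw = N * avg_wt = 65 * 21.7230 = 1411.9950 kg
Substrate = Total_raw * (1 - loss/100) = 1411.9950 * (1 - 14.6350/100) = 1205.3495 kg
Enzyme = Substrate * pct / 100 = 1205.3495 * 1.0670 / 100 = 12.8611 kg


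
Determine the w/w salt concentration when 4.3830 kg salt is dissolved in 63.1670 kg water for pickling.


Formula: Conc = salt / (water + salt) * 100
Substituting: Conc = 4.3830 / (63.1670 + 4.3830) * 100
Result: 6.4885 %


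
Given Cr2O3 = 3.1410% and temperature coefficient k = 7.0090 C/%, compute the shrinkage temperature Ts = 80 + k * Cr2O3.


Formula: Ts = 80 + k * Cr2O3
Substituting: Ts = 80 + 7.0090 * 3.1410
Result: 102.0153 C


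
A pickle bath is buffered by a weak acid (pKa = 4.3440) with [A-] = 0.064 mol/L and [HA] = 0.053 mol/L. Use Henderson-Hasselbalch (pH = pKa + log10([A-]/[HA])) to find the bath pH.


ratio = [A-] / [HA] = 0.064 / 0.053 = 1.2075
log10(ratio) = 0.0819041
pH = pKa + log10(ratio) = 4.3440 + 0.0819041 = 4.4259


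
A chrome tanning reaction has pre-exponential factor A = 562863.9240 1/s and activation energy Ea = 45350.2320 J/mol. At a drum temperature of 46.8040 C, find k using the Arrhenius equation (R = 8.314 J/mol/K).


T_K = T_C + 273.15 = 46.8040 + 273.15 = 319.9540 K
exponent = -Ea / (R * T_K) = -45350.2320 / (8.314 * 319.9540) = -17.0483
k = A * exp(exponent) = 562863.9240 * exp(-17.0483) = 0.0222027 1/s


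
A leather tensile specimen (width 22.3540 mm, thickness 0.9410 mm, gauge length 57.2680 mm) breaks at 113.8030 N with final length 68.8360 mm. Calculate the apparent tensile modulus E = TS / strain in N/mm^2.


TS = F / (w * t) = 113.8030 / (22.3540 * 0.9410) = 5.4101 N/mm^2
strain = (Lf - L0) / L0 = (68.8360 - 57.2680) / 57.2680 = 0.2020
E = TS / strain = 5.4101 / 0.2020 = 26.7832 N/mm^2


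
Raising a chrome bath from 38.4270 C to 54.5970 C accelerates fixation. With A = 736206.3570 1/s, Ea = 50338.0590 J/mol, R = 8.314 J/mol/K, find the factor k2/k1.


T1 = 38.4270 + 273.15 = 311.5770 K; T2 = 54.5970 + 273.15 = 327.7470 K
k1 = A * exp(-Ea/(R*T1)) = 736206.3570 * exp(-50338.0590/(8.314*311.5770)) = 0.00267744 1/s
k2 = A * exp(-Ea/(R*T2)) = 736206.3570 * exp(-50338.0590/(8.314*327.7470)) = 0.00698373 1/s
k2/k1 = 0.00698373 / 0.00267744 = 2.6084


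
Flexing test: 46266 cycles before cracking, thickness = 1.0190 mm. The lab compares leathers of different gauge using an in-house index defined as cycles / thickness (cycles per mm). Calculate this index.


Formula: Index = cycles / thickness
Substituting: Index = 46266 / 1.0190
Result: 45403.3366 cycles/mm


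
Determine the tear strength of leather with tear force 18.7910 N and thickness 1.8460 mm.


Formula: Tear strength = force / thickness
Substituting: Tear strength = 18.7910 / 1.8460
Result: 10.1793 N/mm


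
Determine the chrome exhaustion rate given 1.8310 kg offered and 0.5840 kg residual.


Formula: Uptake = (offered - residual) / offered * 100
Substituting: Uptake = (1.8310 - 0.5840) / 1.8310 * 100
Result: 68.1049 %


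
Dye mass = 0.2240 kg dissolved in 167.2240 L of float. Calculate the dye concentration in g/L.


Formula: Conc = dye_mass(kg) / volume(L) * 1000
Substituting: Conc = 0.2240 / 167.2240 * 1000
Result: 1.3395 g/L


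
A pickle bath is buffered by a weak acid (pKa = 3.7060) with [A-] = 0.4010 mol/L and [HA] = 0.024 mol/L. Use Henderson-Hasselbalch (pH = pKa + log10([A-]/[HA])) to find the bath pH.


ratio = [A-] / [HA] = 0.4010 / 0.024 = 16.7083
log10(ratio) = 1.2229
pH = pKa + log10(ratio) = 3.7060 + 1.2229 = 4.9289


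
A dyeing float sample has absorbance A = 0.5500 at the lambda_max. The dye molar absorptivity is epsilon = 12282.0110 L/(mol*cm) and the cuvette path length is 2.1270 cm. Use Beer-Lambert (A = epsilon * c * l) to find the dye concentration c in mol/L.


Formula: c = A / (epsilon * l)
Substituting: c = 0.5500 / (12282.0110 * 2.1270)
Result: 2.1054e-05 mol/L


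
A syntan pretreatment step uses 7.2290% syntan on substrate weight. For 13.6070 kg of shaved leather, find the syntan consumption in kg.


Formula: Syntan = substrate * pct / 100
Substituting: Syntan = 13.6070 * 7.2290 / 100
Result: 0.9837 kg


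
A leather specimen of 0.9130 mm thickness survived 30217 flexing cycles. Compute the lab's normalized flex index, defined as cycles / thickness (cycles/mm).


Formula: Index = cycles / thickness
Substituting: Index = 30217 / 0.9130
Result: 33096.3855 cycles/mm


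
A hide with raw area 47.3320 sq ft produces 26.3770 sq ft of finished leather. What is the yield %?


Formula: Yield = finished / raw * 100
Substituting: Yield = 26.3770 / 47.3320 * 100
Result: 55.7276 %


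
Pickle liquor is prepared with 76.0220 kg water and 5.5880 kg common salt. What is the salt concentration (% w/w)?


Formula: Conc = salt / (water + salt) * 100
Substituting: Conc = 5.5880 / (76.0220 + 5.5880) * 100
Result: 6.8472 %


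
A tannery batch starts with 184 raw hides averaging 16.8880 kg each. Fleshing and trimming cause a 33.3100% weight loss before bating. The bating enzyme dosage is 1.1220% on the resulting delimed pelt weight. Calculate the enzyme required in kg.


Total_raw = N * avg_wt = 184 * 16.8880 = 3107.3920 kg
Substrate = Total_raw * (1 - loss/100) = 3107.3920 * (1 - 33.3100/100) = 2072.3197 kg
Enzyme = Substrate * pct / 100 = 2072.3197 * 1.1220 / 100 = 23.2514 kg


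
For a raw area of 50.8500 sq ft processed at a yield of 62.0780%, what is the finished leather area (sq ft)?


Formula: finished = raw * yield / 100
Substituting: finished = 50.8500 * 62.0780 / 100
Result: 31.5667 sq ft


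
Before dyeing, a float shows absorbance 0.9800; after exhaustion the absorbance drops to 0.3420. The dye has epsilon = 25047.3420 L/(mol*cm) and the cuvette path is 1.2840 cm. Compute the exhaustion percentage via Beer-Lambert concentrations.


c_initial = A_i / (epsilon * l) = 0.9800 / (25047.3420 * 1.2840) = 3.0472e-05 mol/L
c_final = A_f / (epsilon * l) = 0.3420 / (25047.3420 * 1.2840) = 1.0634e-05 mol/L
Exhaustion = (c_initial - c_final) / c_initial * 100 = (3.0472e-05 - 1.0634e-05) / 3.0472e-05 * 100 = 65.1020 %


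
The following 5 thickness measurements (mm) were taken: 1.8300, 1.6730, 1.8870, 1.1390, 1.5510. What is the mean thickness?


Formula: Average = sum / n
Substituting: Average = 8.0800 / 5
Result: 1.6160 mm


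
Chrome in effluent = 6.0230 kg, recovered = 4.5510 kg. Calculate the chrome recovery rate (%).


Formula: Recovery = recovered / input * 100
Substituting: Recovery = 4.5510 / 6.0230 * 100
Result: 75.5604 %


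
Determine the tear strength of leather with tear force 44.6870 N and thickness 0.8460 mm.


Formula: Tear strength = force / thickness
Substituting: Tear strength = 44.6870 / 0.8460
Result: 52.8215 N/mm


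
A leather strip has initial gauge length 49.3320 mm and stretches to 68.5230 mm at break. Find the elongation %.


Formula: Elongation = (Lf - L0) / L0 * 100
Substituting: Elongation = (68.5230 - 49.3320) / 49.3320 * 100
Result: 38.9017 %


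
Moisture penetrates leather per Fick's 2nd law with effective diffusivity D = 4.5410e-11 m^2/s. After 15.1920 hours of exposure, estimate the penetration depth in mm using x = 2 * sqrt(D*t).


t = 15.1920 hr * 3600 = 54691.2000 s
D * t = 4.5410e-11 * 54691.2000 = 2.4835e-06
x = 2 * sqrt(D*t) = 2 * sqrt(2.4835e-06) = 0.00315184 m = 3.1518 mm


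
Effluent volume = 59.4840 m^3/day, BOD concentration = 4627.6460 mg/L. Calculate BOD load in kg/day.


Formula: BOD_load = volume * conc / 1000
Substituting: BOD_load = 59.4840 * 4627.6460 / 1000
Result: 275.2709 kg/day


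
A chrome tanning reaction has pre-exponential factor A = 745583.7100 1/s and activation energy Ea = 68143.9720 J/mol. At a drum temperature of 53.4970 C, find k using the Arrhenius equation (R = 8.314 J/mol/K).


T_K = T_C + 273.15 = 53.4970 + 273.15 = 326.6470 K
exponent = -Ea / (R * T_K) = -68143.9720 / (8.314 * 326.6470) = -25.0922
k = A * exp(exponent) = 745583.7100 * exp(-25.0922) = 9.4426e-06 1/s


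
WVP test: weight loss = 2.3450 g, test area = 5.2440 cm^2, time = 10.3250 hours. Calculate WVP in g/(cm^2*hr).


Formula: WVP = loss / (area * time)
Substituting: WVP = 2.3450 / (5.2440 * 10.3250)
Result: 0.0433102 g/(cm^2*hr)


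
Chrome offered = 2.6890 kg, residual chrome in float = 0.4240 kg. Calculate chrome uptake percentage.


Formula: Uptake = (offered - residual) / offered * 100
Substituting: Uptake = (2.6890 - 0.4240) / 2.6890 * 100
Result: 84.2321 %


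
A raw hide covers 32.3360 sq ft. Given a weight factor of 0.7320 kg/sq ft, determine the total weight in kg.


Formula: Weight = area * weight_per_sqft
Substituting: Weight = 32.3360 * 0.7320
Result: 23.6700 kg


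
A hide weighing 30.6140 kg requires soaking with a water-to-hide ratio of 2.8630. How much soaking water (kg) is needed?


Formula: Water = hide_weight * ratio
Substituting: Water = 30.6140 * 2.8630
Result: 87.6479 kg


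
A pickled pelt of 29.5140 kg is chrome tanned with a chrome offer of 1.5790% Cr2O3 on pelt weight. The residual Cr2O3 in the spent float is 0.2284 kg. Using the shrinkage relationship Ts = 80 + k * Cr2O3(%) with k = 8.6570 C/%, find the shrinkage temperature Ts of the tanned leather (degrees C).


Offered = pelt * offer_pct / 100 = 29.5140 * 1.5790 / 100 = 0.4660 kg
Uptake = offered - residual = 0.4660 - 0.2284 = 0.2376 kg
Cr2O3% on pelt = uptake / pelt * 100 = 0.2376 / 29.5140 * 100 = 0.8051 %
Ts = 80 + k * Cr2O3% = 80 + 8.6570 * 0.8051 = 86.9700 C


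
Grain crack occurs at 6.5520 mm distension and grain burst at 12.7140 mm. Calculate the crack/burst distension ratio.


Formula: Ratio = crack / burst
Substituting: Ratio = 6.5520 / 12.7140
Result: 0.5153


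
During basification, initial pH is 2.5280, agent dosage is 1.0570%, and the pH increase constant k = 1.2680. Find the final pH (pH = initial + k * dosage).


Formula: pH_final = pH_initial + k * base_pct
Substituting: pH_final = 2.5280 + 1.2680 * 1.0570
Result: 3.8683


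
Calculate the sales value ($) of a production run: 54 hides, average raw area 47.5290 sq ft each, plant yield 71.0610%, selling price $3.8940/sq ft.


Raw_total = N * avg_area = 54 * 47.5290 = 2566.5660 sq ft
Finished = Raw_total * yield / 100 = 2566.5660 * 71.0610 / 100 = 1823.8275 sq ft
Value = Finished * price = 1823.8275 * 3.8940 = 7101.9841 $


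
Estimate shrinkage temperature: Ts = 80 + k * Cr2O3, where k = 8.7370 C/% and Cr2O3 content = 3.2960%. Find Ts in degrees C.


Formula: Ts = 80 + k * Cr2O3
Substituting: Ts = 80 + 8.7370 * 3.2960
Result: 108.7972 C


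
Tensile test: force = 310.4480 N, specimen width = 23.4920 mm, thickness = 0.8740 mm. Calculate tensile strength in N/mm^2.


Formula: TS = force / (width * thickness)
Substituting: TS = 310.4480 / (23.4920 * 0.8740)
Result: 15.1202 N/mm^2


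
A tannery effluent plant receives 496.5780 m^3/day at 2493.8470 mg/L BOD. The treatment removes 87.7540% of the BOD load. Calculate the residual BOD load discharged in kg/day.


Load_in = volume * conc / 1000 = 496.5780 * 2493.8470 / 1000 = 1238.3896 kg/day
Removed = Load_in * eff / 100 = 1238.3896 * 87.7540 / 100 = 1086.7364 kg/day
Load_out = Load_in - Removed = 1238.3896 - 1086.7364 = 151.6532 kg/day


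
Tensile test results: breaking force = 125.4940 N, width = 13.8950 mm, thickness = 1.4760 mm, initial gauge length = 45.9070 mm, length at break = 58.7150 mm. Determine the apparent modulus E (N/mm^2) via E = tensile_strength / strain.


TS = F / (w * t) = 125.4940 / (13.8950 * 1.4760) = 6.1190 N/mm^2
strain = (Lf - L0) / L0 = (58.7150 - 45.9070) / 45.9070 = 0.2790
E = TS / strain = 6.1190 / 0.2790 = 21.9319 N/mm^2


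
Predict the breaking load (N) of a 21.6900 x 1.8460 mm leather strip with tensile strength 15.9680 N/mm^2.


Formula: F = TS * w * t
Substituting: F = 15.9680 * 21.6900 * 1.8460
Result: 639.3546 N


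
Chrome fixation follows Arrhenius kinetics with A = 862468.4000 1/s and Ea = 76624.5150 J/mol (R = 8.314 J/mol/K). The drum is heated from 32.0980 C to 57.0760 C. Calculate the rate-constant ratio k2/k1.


T1 = 32.0980 + 273.15 = 305.2480 K; T2 = 57.0760 + 273.15 = 330.2260 K
k1 = A * exp(-Ea/(R*T1)) = 862468.4000 * exp(-76624.5150/(8.314*305.2480)) = 6.6547e-08 1/s
k2 = A * exp(-Ea/(R*T2)) = 862468.4000 * exp(-76624.5150/(8.314*330.2260)) = 6.5307e-07 1/s
k2/k1 = 6.5307e-07 / 6.6547e-08 = 9.8136


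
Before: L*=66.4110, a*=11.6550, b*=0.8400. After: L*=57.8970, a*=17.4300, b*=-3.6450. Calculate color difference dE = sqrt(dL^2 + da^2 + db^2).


dL = -8.5140, da = 5.7750, db = -4.4850
dE = sqrt((-8.5140)^2 + 5.7750^2 + (-4.4850)^2) = 11.2229


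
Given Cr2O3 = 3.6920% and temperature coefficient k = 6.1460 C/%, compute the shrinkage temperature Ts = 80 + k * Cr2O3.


Formula: Ts = 80 + k * Cr2O3
Substituting: Ts = 80 + 6.1460 * 3.6920
Result: 102.6910 C


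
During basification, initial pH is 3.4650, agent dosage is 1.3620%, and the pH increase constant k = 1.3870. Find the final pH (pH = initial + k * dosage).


Formula: pH_final = pH_initial + k * base_pct
Substituting: pH_final = 3.4650 + 1.3870 * 1.3620
Result: 5.3541


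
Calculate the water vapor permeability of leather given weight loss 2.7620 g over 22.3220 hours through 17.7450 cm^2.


Formula: WVP = loss / (area * time)
Substituting: WVP = 2.7620 / (17.7450 * 22.3220)
Result: 0.00697292 g/(cm^2*hr)


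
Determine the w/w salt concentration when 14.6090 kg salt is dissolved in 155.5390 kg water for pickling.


Formula: Conc = salt / (water + salt) * 100
Substituting: Conc = 14.6090 / (155.5390 + 14.6090) * 100
Result: 8.5861 %


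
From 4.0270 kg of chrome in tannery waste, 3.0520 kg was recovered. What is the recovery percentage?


Formula: Recovery = recovered / input * 100
Substituting: Recovery = 3.0520 / 4.0270 * 100
Result: 75.7884 %


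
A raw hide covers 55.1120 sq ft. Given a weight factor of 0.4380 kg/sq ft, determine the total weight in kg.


Formula: Weight = area * weight_per_sqft
Substituting: Weight = 55.1120 * 0.4380
Result: 24.1391 kg


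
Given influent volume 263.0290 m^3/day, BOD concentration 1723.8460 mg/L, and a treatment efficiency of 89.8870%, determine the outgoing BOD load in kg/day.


Load_in = volume * conc / 1000 = 263.0290 * 1723.8460 / 1000 = 453.4215 kg/day
Removed = Load_in * eff / 100 = 453.4215 * 89.8870 / 100 = 407.5670 kg/day
Load_out = Load_in - Removed = 453.4215 - 407.5670 = 45.8545 kg/day


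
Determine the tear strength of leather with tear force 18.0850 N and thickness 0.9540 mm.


Formula: Tear strength = force / thickness
Substituting: Tear strength = 18.0850 / 0.9540
Result: 18.9570 N/mm


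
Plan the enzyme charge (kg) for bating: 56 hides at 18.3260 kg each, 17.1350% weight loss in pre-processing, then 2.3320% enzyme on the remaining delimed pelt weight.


Total_raw = N * avg_wt = 56 * 18.3260 = 1026.2560 kg
Substrate = Total_raw * (1 - loss/100) = 1026.2560 * (1 - 17.1350/100) = 850.4070 kg
Enzyme = Substrate * pct / 100 = 850.4070 * 2.3320 / 100 = 19.8315 kg


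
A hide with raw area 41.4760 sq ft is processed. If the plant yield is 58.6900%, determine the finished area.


Formula: finished = raw * yield / 100
Substituting: finished = 41.4760 * 58.6900 / 100
Result: 24.3423 sq ft


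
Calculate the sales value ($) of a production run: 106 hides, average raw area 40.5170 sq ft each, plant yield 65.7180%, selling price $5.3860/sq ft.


Raw_total = N * avg_area = 106 * 40.5170 = 4294.8020 sq ft
Finished = Raw_total * yield / 100 = 4294.8020 * 65.7180 / 100 = 2822.4580 sq ft
Value = Finished * price = 2822.4580 * 5.3860 = 15201.7587 $


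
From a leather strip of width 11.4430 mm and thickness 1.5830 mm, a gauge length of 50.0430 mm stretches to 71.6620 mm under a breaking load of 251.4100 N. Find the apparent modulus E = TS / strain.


TS = F / (w * t) = 251.4100 / (11.4430 * 1.5830) = 13.8791 N/mm^2
strain = (Lf - L0) / L0 = (71.6620 - 50.0430) / 50.0430 = 0.4320
E = TS / strain = 13.8791 / 0.4320 = 32.1269 N/mm^2


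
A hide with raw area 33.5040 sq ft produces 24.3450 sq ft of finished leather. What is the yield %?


Formula: Yield = finished / raw * 100
Substituting: Yield = 24.3450 / 33.5040 * 100
Result: 72.6630 %


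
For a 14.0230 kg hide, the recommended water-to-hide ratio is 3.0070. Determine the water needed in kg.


Formula: Water = hide_weight * ratio
Substituting: Water = 14.0230 * 3.0070
Result: 42.1672 kg


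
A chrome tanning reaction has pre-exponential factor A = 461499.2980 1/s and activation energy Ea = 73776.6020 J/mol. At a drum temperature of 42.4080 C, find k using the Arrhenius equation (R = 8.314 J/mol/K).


T_K = T_C + 273.15 = 42.4080 + 273.15 = 315.5580 K
exponent = -Ea / (R * T_K) = -73776.6020 / (8.314 * 315.5580) = -28.1209
k = A * exp(exponent) = 461499.2980 * exp(-28.1209) = 2.8276e-07 1/s


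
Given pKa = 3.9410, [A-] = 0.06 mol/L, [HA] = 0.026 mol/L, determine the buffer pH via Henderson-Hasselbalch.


ratio = [A-] / [HA] = 0.06 / 0.026 = 2.3077
log10(ratio) = 0.3632
pH = pKa + log10(ratio) = 3.9410 + 0.3632 = 4.3042


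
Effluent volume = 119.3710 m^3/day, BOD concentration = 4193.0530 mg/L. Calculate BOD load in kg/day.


Formula: BOD_load = volume * conc / 1000
Substituting: BOD_load = 119.3710 * 4193.0530 / 1000
Result: 500.5289 kg/day


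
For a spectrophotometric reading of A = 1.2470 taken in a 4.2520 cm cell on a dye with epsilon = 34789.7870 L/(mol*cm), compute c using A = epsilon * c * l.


Formula: c = A / (epsilon * l)
Substituting: c = 1.2470 / (34789.7870 * 4.2520)
Result: 8.4299e-06 mol/L


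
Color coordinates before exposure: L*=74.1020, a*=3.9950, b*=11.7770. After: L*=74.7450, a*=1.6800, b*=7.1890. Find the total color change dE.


dL = 0.6430, da = -2.3150, db = -4.5880
dE = sqrt(0.6430^2 + (-2.3150)^2 + (-4.5880)^2) = 5.1790


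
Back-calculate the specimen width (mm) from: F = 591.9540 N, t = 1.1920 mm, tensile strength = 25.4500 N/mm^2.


Formula: w = F / (TS * t)
Substituting: w = 591.9540 / (25.4500 * 1.1920)
Result: 19.5130 mm


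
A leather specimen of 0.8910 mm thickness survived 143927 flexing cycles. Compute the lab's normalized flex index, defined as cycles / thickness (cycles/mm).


Formula: Index = cycles / thickness
Substituting: Index = 143927 / 0.8910
Result: 161534.2312 cycles/mm


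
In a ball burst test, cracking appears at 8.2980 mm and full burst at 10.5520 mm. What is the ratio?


Formula: Ratio = crack / burst
Substituting: Ratio = 8.2980 / 10.5520
Result: 0.7864


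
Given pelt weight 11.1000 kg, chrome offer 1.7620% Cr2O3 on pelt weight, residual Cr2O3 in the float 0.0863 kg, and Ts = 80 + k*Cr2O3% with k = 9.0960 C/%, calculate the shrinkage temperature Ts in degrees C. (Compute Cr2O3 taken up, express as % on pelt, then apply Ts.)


Offered = pelt * offer_pct / 100 = 11.1000 * 1.7620 / 100 = 0.1956 kg
Uptake = offered - residual = 0.1956 - 0.0863 = 0.1093 kg
Cr2O3% on pelt = uptake / pelt * 100 = 0.1093 / 11.1000 * 100 = 0.9845 %
Ts = 80 + k * Cr2O3% = 80 + 9.0960 * 0.9845 = 88.9552 C


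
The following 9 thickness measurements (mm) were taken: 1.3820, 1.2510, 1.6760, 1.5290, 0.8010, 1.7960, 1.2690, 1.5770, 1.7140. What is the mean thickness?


Formula: Average = sum / n
Substituting: Average = 12.9950 / 9
Result: 1.4439 mm


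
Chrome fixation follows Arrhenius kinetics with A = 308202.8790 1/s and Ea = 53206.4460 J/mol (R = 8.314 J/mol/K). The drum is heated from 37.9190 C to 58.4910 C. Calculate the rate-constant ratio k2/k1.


T1 = 37.9190 + 273.15 = 311.0690 K; T2 = 58.4910 + 273.15 = 331.6410 K
k1 = A * exp(-Ea/(R*T1)) = 308202.8790 * exp(-53206.4460/(8.314*311.0690)) = 3.5818e-04 1/s
k2 = A * exp(-Ea/(R*T2)) = 308202.8790 * exp(-53206.4460/(8.314*331.6410)) = 0.0012833 1/s
k2/k1 = 0.0012833 / 3.5818e-04 = 3.5829


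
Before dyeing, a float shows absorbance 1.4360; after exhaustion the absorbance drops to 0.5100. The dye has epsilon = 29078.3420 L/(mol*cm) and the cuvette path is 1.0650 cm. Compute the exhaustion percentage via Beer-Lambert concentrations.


c_initial = A_i / (epsilon * l) = 1.4360 / (29078.3420 * 1.0650) = 4.6370e-05 mol/L
c_final = A_f / (epsilon * l) = 0.5100 / (29078.3420 * 1.0650) = 1.6468e-05 mol/L
Exhaustion = (c_initial - c_final) / c_initial * 100 = (4.6370e-05 - 1.6468e-05) / 4.6370e-05 * 100 = 64.4847 %


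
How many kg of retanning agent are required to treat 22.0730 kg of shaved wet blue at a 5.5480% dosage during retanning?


Formula: Retan = substrate * pct / 100
Substituting: Retan = 22.0730 * 5.5480 / 100
Result: 1.2246 kg


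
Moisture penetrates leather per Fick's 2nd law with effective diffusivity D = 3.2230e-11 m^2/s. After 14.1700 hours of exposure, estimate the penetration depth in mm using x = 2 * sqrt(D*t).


t = 14.1700 hr * 3600 = 51012.0000 s
D * t = 3.2230e-11 * 51012.0000 = 1.6441e-06
x = 2 * sqrt(D*t) = 2 * sqrt(1.6441e-06) = 0.00256446 m = 2.5645 mm


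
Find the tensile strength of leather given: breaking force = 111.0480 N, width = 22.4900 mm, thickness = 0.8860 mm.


Formula: TS = force / (width * thickness)
Substituting: TS = 111.0480 / (22.4900 * 0.8860)
Result: 5.5730 N/mm^2


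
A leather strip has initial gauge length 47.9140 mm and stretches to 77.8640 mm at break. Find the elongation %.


Formula: Elongation = (Lf - L0) / L0 * 100
Substituting: Elongation = (77.8640 - 47.9140) / 47.9140 * 100
Result: 62.5078 %


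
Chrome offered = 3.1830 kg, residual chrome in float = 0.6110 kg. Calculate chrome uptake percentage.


Formula: Uptake = (offered - residual) / offered * 100
Substituting: Uptake = (3.1830 - 0.6110) / 3.1830 * 100
Result: 80.8043 %


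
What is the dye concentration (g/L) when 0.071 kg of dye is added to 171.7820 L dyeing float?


Formula: Conc = dye_mass(kg) / volume(L) * 1000
Substituting: Conc = 0.071 / 171.7820 * 1000
Result: 0.4133 g/L


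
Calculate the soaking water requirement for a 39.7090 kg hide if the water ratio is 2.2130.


Formula: Water = hide_weight * ratio
Substituting: Water = 39.7090 * 2.2130
Result: 87.8760 kg


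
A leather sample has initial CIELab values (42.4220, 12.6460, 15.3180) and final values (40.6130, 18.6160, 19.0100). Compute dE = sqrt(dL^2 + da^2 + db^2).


dL = -1.8090, da = 5.9700, db = 3.6920
dE = sqrt((-1.8090)^2 + 5.9700^2 + 3.6920^2) = 7.2487


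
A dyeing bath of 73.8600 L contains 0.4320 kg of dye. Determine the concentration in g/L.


Formula: Conc = dye_mass(kg) / volume(L) * 1000
Substituting: Conc = 0.4320 / 73.8600 * 1000
Result: 5.8489 g/L


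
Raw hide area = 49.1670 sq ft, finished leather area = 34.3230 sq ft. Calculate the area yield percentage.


Formula: Yield = finished / raw * 100
Substituting: Yield = 34.3230 / 49.1670 * 100
Result: 69.8090 %


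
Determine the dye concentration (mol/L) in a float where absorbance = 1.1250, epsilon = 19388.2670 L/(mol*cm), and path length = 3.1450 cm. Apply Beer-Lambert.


Formula: c = A / (epsilon * l)
Substituting: c = 1.1250 / (19388.2670 * 3.1450)
Result: 1.8450e-05 mol/L


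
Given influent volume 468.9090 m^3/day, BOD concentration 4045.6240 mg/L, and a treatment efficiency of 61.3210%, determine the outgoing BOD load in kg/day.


Load_in = volume * conc / 1000 = 468.9090 * 4045.6240 / 1000 = 1897.0295 kg/day
Removed = Load_in * eff / 100 = 1897.0295 * 61.3210 / 100 = 1163.2775 kg/day
Load_out = Load_in - Removed = 1897.0295 - 1163.2775 = 733.7520 kg/day


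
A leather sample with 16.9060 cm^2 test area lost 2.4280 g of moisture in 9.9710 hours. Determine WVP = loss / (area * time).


Formula: WVP = loss / (area * time)
Substituting: WVP = 2.4280 / (16.9060 * 9.9710)
Result: 0.0144035 g/(cm^2*hr)


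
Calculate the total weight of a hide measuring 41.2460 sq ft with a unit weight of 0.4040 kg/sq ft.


Formula: Weight = area * weight_per_sqft
Substituting: Weight = 41.2460 * 0.4040
Result: 16.6634 kg


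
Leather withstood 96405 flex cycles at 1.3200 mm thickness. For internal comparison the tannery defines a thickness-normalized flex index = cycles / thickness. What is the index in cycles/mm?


Formula: Index = cycles / thickness
Substituting: Index = 96405 / 1.3200
Result: 73034.0909 cycles/mm


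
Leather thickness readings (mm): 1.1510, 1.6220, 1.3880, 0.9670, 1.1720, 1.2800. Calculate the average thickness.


Formula: Average = sum / n
Substituting: Average = 7.5800 / 6
Result: 1.2633 mm


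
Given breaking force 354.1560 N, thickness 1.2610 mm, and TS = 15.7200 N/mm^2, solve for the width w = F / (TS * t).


Formula: w = F / (TS * t)
Substituting: w = 354.1560 / (15.7200 * 1.2610)
Result: 17.8660 mm


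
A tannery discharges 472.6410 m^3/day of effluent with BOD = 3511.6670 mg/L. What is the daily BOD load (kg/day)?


Formula: BOD_load = volume * conc / 1000
Substituting: BOD_load = 472.6410 * 3511.6670 / 1000
Result: 1659.7578 kg/day


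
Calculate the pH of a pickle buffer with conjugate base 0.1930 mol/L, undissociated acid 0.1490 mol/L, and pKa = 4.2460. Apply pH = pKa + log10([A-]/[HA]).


ratio = [A-] / [HA] = 0.1930 / 0.1490 = 1.2953
log10(ratio) = 0.1124
pH = pKa + log10(ratio) = 4.2460 + 0.1124 = 4.3584


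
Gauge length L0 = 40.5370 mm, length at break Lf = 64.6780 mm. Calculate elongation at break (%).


Formula: Elongation = (Lf - L0) / L0 * 100
Substituting: Elongation = (64.6780 - 40.5370) / 40.5370 * 100
Result: 59.5530 %


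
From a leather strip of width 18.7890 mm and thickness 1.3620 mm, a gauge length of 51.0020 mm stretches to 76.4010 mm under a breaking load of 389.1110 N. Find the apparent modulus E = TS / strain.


TS = F / (w * t) = 389.1110 / (18.7890 * 1.3620) = 15.2052 N/mm^2
strain = (Lf - L0) / L0 = (76.4010 - 51.0020) / 51.0020 = 0.4980
E = TS / strain = 15.2052 / 0.4980 = 30.5326 N/mm^2


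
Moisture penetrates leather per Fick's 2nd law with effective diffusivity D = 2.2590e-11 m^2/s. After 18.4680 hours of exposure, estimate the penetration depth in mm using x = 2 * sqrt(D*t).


t = 18.4680 hr * 3600 = 66484.8000 s
D * t = 2.2590e-11 * 66484.8000 = 1.5019e-06
x = 2 * sqrt(D*t) = 2 * sqrt(1.5019e-06) = 0.00245103 m = 2.4510 mm


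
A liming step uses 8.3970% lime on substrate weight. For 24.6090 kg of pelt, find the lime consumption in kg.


Formula: Lime = substrate * pct / 100
Substituting: Lime = 24.6090 * 8.3970 / 100
Result: 2.0664 kg


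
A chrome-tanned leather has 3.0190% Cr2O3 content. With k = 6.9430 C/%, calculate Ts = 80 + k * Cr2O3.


Formula: Ts = 80 + k * Cr2O3
Substituting: Ts = 80 + 6.9430 * 3.0190
Result: 100.9609 C


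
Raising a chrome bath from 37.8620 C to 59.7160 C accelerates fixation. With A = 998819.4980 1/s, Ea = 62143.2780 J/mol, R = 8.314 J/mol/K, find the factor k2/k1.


T1 = 37.8620 + 273.15 = 311.0120 K; T2 = 59.7160 + 273.15 = 332.8660 K
k1 = A * exp(-Ea/(R*T1)) = 998819.4980 * exp(-62143.2780/(8.314*311.0120)) = 3.6485e-05 1/s
k2 = A * exp(-Ea/(R*T2)) = 998819.4980 * exp(-62143.2780/(8.314*332.8660)) = 1.7675e-04 1/s
k2/k1 = 1.7675e-04 / 3.6485e-05 = 4.8446


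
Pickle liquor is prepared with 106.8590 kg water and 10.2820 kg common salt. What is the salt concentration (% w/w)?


Formula: Conc = salt / (water + salt) * 100
Substituting: Conc = 10.2820 / (106.8590 + 10.2820) * 100
Result: 8.7775 %


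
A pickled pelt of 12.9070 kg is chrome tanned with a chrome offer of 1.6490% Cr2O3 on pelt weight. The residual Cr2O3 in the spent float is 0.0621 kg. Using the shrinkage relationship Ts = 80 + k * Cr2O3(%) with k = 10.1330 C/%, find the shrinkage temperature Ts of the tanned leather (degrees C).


Offered = pelt * offer_pct / 100 = 12.9070 * 1.6490 / 100 = 0.2128 kg
Uptake = offered - residual = 0.2128 - 0.0621 = 0.1507 kg
Cr2O3% on pelt = uptake / pelt * 100 = 0.1507 / 12.9070 * 100 = 1.1679 %
Ts = 80 + k * Cr2O3% = 80 + 10.1330 * 1.1679 = 91.8340 C


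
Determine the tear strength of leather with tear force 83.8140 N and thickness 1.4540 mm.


Formula: Tear strength = force / thickness
Substituting: Tear strength = 83.8140 / 1.4540
Result: 57.6437 N/mm


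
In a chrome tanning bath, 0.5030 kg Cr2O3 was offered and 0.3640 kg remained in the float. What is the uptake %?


Formula: Uptake = (offered - residual) / offered * 100
Substituting: Uptake = (0.5030 - 0.3640) / 0.5030 * 100
Result: 27.6342 %


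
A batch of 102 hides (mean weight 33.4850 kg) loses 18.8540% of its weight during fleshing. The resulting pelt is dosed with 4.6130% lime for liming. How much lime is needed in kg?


Total_raw = N * avg_wt = 102 * 33.4850 = 3415.4700 kg
Substrate = Total_raw * (1 - loss/100) = 3415.4700 * (1 - 18.8540/100) = 2771.5173 kg
Lime = Substrate * pct / 100 = 2771.5173 * 4.6130 / 100 = 127.8501 kg


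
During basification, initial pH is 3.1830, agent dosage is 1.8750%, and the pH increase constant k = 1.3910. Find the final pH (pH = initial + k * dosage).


Formula: pH_final = pH_initial + k * base_pct
Substituting: pH_final = 3.1830 + 1.3910 * 1.8750
Result: 5.7911
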